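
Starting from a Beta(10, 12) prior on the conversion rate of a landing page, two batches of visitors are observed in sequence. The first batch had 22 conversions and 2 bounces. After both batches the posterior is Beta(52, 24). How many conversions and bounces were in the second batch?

20 conversions and 10 bounces

Sequential conjugate updates are equivalent to a single update on the pooled data, so total successes = posterior α − prior α and total failures = posterior β − prior β.
Total across both batches: 52−10=42 conversions, 24−12=12 bounces.
Subtract the first batch: 42−22=20 conversions and 12−2=10 bounces.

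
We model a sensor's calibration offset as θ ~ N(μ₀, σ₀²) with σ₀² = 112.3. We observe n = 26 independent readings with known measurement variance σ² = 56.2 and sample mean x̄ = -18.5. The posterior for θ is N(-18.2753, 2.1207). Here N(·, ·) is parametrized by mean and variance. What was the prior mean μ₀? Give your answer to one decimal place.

The posterior mean is a precision-weighted average: μ_n = (τ₀μ₀ + τ_data·x̄)/(τ₀+τ_data), with τ₀=1/σ₀² and τ_data=n/σ².
Here τ₀ = 1/112.3 = 0.008905 and τ_data = 26/56.2 = 0.462633, so τ_n = 0.471538.
Rearranging for μ₀: μ₀ = (μ_n·τ_n − τ_data·x̄)/τ₀ = (-18.2753·0.471538 − 0.462633·-18.5) / 0.008905 = -0.058788/0.008905 ≈ -6.6.

μ₀ = -6.6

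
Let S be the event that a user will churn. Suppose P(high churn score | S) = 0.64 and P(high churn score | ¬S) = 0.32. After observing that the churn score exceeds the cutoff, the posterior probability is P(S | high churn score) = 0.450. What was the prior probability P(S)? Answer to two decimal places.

P(S) = 0.29

In odds form, posterior odds = prior odds × likelihood ratio, so prior odds = posterior odds ÷ LR.
Posterior odds = 0.450/(1−0.450) = 0.8182. LR = 0.64/0.32 = 2.0000.
Prior odds = 0.8182/2.0000 = 0.4091, so P(S) = 0.4091/(1+0.4091) ≈ 0.29.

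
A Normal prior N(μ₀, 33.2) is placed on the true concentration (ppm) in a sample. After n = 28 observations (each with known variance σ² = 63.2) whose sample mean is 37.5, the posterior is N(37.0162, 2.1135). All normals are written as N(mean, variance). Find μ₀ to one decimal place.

μ₀ = 29.9

With known observation variance, the Normal–Normal posterior has precision τ_n = τ₀ + n/σ² and mean μ_n = (τ₀μ₀ + (n/σ²)x̄)/τ_n.
Here τ₀ = 1/33.2 = 0.030120 and τ_data = 28/63.2 = 0.443038, so τ_n = 0.473158.
Rearranging for μ₀: μ₀ = (μ_n·τ_n − τ_data·x̄)/τ₀ = (37.0162·0.473158 − 0.443038·37.5) / 0.030120 = 0.900586/0.030120 ≈ 29.9.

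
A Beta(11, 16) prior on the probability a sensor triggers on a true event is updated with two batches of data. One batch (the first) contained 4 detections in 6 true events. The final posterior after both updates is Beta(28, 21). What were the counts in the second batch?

13 detections and 3 misses

Because Beta–binomial updating is additive in the counts, the combined data contributed (α_post−α_prior, β_post−β_prior) successes and failures.
Total across both batches: 28−11=17 detections, 21−16=5 misses.
Subtract the first batch: 17−4=13 detections and 5−2=3 misses.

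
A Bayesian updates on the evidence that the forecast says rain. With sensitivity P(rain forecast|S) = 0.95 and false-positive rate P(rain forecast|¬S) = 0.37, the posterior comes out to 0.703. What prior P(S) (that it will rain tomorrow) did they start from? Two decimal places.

Bayes' rule in odds form gives O(S|E) = O(S)·[P(E|S)/P(E|¬S)], hence O(S) = O(S|E)/LR.
Posterior odds = 0.703/(1−0.703) = 2.3670. LR = 0.95/0.37 = 2.5676.
Prior odds = 2.3670/2.5676 = 0.9219, so P(S) = 0.9219/(1+0.9219) ≈ 0.48.

P(S) = 0.48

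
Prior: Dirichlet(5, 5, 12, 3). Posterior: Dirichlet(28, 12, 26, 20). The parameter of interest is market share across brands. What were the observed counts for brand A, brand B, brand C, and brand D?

For a Dirichlet(α) prior with multinomial counts c, the posterior is Dirichlet(α + c) componentwise.
Counts are posterior − prior componentwise: 28−5=23, 12−5=7, 26−12=14, 20−3=17.

counts (23, 7, 14, 17)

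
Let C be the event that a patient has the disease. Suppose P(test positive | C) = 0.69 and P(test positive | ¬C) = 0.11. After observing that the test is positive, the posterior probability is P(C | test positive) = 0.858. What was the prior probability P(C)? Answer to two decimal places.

P(C) = 0.49

In odds form, posterior odds = prior odds × likelihood ratio, so prior odds = posterior odds ÷ LR.
Posterior odds = 0.858/(1−0.858) = 6.0423. LR = 0.69/0.11 = 6.2727.
Prior odds = 6.0423/6.2727 = 0.9633, so P(C) = 0.9633/(1+0.9633) ≈ 0.49.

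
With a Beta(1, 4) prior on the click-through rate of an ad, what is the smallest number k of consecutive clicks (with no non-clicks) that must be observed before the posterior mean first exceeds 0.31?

After k clicks and 0 non-clicks the posterior is Beta(1+k, 4), with mean (1+k)/(1+4+k).
Set (1+k)/(5+k) > 0.31 and solve: k > (0.31·5 − 1)/(1 − 0.31) = 0.797.
The smallest integer exceeding 0.797 is 1, and checking k=1: (2)/(6) = 0.3333 > 0.31.

k = 1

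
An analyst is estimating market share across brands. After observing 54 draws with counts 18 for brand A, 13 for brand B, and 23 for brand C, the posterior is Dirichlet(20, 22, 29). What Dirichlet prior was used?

For a Dirichlet(α) prior with multinomial counts c, the posterior is Dirichlet(α + c) componentwise.
Subtract each count from the matching posterior parameter: 20−18=2, 22−13=9, 29−23=6.

Dirichlet(2, 9, 6)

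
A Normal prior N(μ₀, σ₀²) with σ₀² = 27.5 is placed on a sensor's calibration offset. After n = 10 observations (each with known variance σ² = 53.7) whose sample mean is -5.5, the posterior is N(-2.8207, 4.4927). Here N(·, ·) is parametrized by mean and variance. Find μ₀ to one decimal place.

μ₀ = 10.9

With known observation variance, the Normal–Normal posterior has precision τ_n = τ₀ + n/σ² and mean μ_n = (τ₀μ₀ + (n/σ²)x̄)/τ_n.
Here τ₀ = 1/27.5 = 0.036364 and τ_data = 10/53.7 = 0.186220, so τ_n = 0.222584.
Rearranging for μ₀: μ₀ = (μ_n·τ_n − τ_data·x̄)/τ₀ = (-2.8207·0.222584 − 0.186220·-5.5) / 0.036364 = 0.396367/0.036364 ≈ 10.9.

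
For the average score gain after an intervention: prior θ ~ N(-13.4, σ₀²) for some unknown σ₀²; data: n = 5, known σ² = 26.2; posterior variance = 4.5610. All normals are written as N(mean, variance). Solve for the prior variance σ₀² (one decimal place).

σ₀² = 35.2

For the Normal–Normal model with known σ², precisions add: τ_n = τ₀ + n/σ².
So 1/σ₀² = 1/4.5610 − 5/26.2 = 0.219250 − 0.190840 = 0.028410.
Hence σ₀² = 1/0.028410 ≈ 35.2.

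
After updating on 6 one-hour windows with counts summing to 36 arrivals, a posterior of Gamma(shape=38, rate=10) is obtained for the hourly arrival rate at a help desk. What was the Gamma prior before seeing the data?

Gamma(shape=2, rate=4)

A Gamma(α, β) prior (rate parametrization) on a Poisson rate with n observations summing to S gives posterior Gamma(α+S, β+n).
So α = 38 − 36 = 2 and β = 10 − 6 = 4.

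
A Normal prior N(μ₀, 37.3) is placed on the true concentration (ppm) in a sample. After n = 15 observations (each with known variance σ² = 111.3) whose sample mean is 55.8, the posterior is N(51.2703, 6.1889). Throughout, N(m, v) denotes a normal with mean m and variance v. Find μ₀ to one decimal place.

The posterior mean is a precision-weighted average: μ_n = (τ₀μ₀ + τ_data·x̄)/(τ₀+τ_data), with τ₀=1/σ₀² and τ_data=n/σ².
Here τ₀ = 1/37.3 = 0.026810 and τ_data = 15/111.3 = 0.134771, so τ_n = 0.161581.
Rearranging for μ₀: μ₀ = (μ_n·τ_n − τ_data·x̄)/τ₀ = (51.2703·0.161581 − 0.134771·55.8) / 0.026810 = 0.764085/0.026810 ≈ 28.5.

μ₀ = 28.5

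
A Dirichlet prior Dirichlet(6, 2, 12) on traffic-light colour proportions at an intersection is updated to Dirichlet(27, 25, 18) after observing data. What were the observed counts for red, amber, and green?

For a Dirichlet(α) prior with multinomial counts c, the posterior is Dirichlet(α + c) componentwise.
Counts are posterior − prior componentwise: 27−6=21, 25−2=23, 18−12=6.

counts (21, 23, 6)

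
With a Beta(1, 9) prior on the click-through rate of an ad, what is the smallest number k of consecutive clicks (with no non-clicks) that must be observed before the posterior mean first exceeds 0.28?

After k clicks and 0 non-clicks the posterior is Beta(1+k, 9), with mean (1+k)/(1+9+k).
Set (1+k)/(10+k) > 0.28 and solve: k > (0.28·10 − 1)/(1 − 0.28) = 2.500.
The smallest integer exceeding 2.500 is 3, and checking k=3: (4)/(13) = 0.3077 > 0.28.

k = 3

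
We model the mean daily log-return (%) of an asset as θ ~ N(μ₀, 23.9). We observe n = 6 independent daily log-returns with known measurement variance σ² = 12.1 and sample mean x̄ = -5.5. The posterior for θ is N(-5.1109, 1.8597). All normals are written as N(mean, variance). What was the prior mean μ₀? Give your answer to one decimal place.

μ₀ = -0.5

The posterior mean is a precision-weighted average: μ_n = (τ₀μ₀ + τ_data·x̄)/(τ₀+τ_data), with τ₀=1/σ₀² and τ_data=n/σ².
Here τ₀ = 1/23.9 = 0.041841 and τ_data = 6/12.1 = 0.495868, so τ_n = 0.537709.
Rearranging for μ₀: μ₀ = (μ_n·τ_n − τ_data·x̄)/τ₀ = (-5.1109·0.537709 − 0.495868·-5.5) / 0.041841 = -0.020903/0.041841 ≈ -0.5.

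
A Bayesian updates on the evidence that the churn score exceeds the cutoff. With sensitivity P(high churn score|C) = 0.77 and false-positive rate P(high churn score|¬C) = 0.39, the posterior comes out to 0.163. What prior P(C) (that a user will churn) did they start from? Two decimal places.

P(C) = 0.09

Bayes' rule in odds form gives O(C|E) = O(C)·[P(E|C)/P(E|¬C)], hence O(C) = O(C|E)/LR.
Posterior odds = 0.163/(1−0.163) = 0.1947. LR = 0.77/0.39 = 1.9744.
Prior odds = 0.1947/1.9744 = 0.0986, so P(C) = 0.0986/(1+0.0986) ≈ 0.09.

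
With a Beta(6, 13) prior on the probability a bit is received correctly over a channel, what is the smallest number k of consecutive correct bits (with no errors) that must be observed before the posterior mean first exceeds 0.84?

After k correct bits and 0 errors the posterior is Beta(6+k, 13), with mean (6+k)/(6+13+k).
Set (6+k)/(19+k) > 0.84 and solve: k > (0.84·19 − 6)/(1 − 0.84) = 62.250.
The smallest integer exceeding 62.250 is 63.

k = 63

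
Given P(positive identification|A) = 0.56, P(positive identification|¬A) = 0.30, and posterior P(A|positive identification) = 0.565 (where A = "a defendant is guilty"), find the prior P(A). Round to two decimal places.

P(A) = 0.41

Bayes' rule in odds form gives O(A|E) = O(A)·[P(E|A)/P(E|¬A)], hence O(A) = O(A|E)/LR.
Posterior odds = 0.565/(1−0.565) = 1.2989. LR = 0.56/0.30 = 1.8667.
Prior odds = 1.2989/1.8667 = 0.6958, so P(A) = 0.6958/(1+0.6958) ≈ 0.41.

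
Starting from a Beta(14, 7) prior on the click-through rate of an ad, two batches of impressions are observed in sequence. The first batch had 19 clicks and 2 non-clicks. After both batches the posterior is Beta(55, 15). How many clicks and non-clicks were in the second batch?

22 clicks and 6 non-clicks

Because Beta–binomial updating is additive in the counts, the combined data contributed (α_post−α_prior, β_post−β_prior) successes and failures.
Total across both batches: 55−14=41 clicks, 15−7=8 non-clicks.
Subtract the first batch: 41−19=22 clicks and 8−2=6 non-clicks.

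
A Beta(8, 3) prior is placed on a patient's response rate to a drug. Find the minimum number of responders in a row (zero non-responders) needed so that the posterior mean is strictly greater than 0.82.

After k responders and 0 non-responders the posterior is Beta(8+k, 3), with mean (8+k)/(8+3+k).
Set (8+k)/(11+k) > 0.82 and solve: k > (0.82·11 − 8)/(1 − 0.82) = 5.667.
The smallest integer exceeding 5.667 is 6, and checking k=6: (14)/(17) = 0.8235 > 0.82.

k = 6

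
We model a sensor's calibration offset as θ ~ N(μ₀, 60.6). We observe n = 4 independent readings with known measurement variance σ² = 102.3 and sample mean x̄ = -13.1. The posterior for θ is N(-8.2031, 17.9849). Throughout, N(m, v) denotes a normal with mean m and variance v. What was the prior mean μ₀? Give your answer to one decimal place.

μ₀ = 3.4

With known observation variance, the Normal–Normal posterior has precision τ_n = τ₀ + n/σ² and mean μ_n = (τ₀μ₀ + (n/σ²)x̄)/τ_n.
Here τ₀ = 1/60.6 = 0.016502 and τ_data = 4/102.3 = 0.039101, so τ_n = 0.055603.
Rearranging for μ₀: μ₀ = (μ_n·τ_n − τ_data·x̄)/τ₀ = (-8.2031·0.055603 − 0.039101·-13.1) / 0.016502 = 0.056106/0.016502 ≈ 3.4.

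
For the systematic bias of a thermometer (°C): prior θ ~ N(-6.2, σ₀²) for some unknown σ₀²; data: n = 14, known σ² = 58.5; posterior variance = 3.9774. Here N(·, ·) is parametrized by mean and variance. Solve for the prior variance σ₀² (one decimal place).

σ₀² = 82.6

For the Normal–Normal model with known σ², precisions add: τ_n = τ₀ + n/σ².
So 1/σ₀² = 1/3.9774 − 14/58.5 = 0.251421 − 0.239316 = 0.012105.
Hence σ₀² = 1/0.012105 ≈ 82.6.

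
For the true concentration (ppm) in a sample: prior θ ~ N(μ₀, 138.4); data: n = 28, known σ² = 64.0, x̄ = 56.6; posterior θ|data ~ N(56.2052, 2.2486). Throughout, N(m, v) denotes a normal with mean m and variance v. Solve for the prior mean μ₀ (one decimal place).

With known observation variance, the Normal–Normal posterior has precision τ_n = τ₀ + n/σ² and mean μ_n = (τ₀μ₀ + (n/σ²)x̄)/τ_n.
Here τ₀ = 1/138.4 = 0.007225 and τ_data = 28/64.0 = 0.437500, so τ_n = 0.444725.
Rearranging for μ₀: μ₀ = (μ_n·τ_n − τ_data·x̄)/τ₀ = (56.2052·0.444725 − 0.437500·56.6) / 0.007225 = 0.233358/0.007225 ≈ 32.3.

μ₀ = 32.3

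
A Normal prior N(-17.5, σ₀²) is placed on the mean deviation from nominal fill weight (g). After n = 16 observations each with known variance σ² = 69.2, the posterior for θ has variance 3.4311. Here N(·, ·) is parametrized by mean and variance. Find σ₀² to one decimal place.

Posterior precision equals prior precision plus data precision: 1/σ_n² = 1/σ₀² + n/σ².
So 1/σ₀² = 1/3.4311 − 16/69.2 = 0.291452 − 0.231214 = 0.060238.
Hence σ₀² = 1/0.060238 ≈ 16.6.

σ₀² = 16.6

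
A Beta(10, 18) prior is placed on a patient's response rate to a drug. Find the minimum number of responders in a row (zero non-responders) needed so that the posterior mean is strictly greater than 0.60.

k = 18

After k responders and 0 non-responders the posterior is Beta(10+k, 18), with mean (10+k)/(10+18+k).
Set (10+k)/(28+k) > 0.60 and solve: k > (0.60·28 − 10)/(1 − 0.60) = 17.000.
The smallest integer exceeding 17.000 is 18, and checking k=18: (28)/(46) = 0.6087 > 0.60.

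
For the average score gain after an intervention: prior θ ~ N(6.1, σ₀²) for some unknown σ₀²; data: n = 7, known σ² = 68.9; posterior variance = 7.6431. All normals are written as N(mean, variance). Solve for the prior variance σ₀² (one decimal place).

Posterior precision equals prior precision plus data precision: 1/σ_n² = 1/σ₀² + n/σ².
So 1/σ₀² = 1/7.6431 − 7/68.9 = 0.130837 − 0.101597 = 0.029240.
Hence σ₀² = 1/0.029240 ≈ 34.2.

σ₀² = 34.2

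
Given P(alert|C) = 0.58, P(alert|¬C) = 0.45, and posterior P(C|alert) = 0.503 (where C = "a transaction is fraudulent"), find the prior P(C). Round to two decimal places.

In odds form, posterior odds = prior odds × likelihood ratio, so prior odds = posterior odds ÷ LR.
Posterior odds = 0.503/(1−0.503) = 1.0121. LR = 0.58/0.45 = 1.2889.
Prior odds = 1.0121/1.2889 = 0.7852, so P(C) = 0.7852/(1+0.7852) ≈ 0.44.

P(C) = 0.44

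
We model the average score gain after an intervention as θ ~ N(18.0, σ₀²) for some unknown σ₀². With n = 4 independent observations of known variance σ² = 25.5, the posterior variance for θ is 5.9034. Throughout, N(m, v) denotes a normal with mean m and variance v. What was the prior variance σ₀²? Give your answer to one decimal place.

σ₀² = 79.8

Posterior precision equals prior precision plus data precision: 1/σ_n² = 1/σ₀² + n/σ².
So 1/σ₀² = 1/5.9034 − 4/25.5 = 0.169394 − 0.156863 = 0.012531.
Hence σ₀² = 1/0.012531 ≈ 79.8.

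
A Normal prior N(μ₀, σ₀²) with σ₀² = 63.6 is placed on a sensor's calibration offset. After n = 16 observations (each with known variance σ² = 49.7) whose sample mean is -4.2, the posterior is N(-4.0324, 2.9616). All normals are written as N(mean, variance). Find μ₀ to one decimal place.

With known observation variance, the Normal–Normal posterior has precision τ_n = τ₀ + n/σ² and mean μ_n = (τ₀μ₀ + (n/σ²)x̄)/τ_n.
Here τ₀ = 1/63.6 = 0.015723 and τ_data = 16/49.7 = 0.321932, so τ_n = 0.337655.
Rearranging for μ₀: μ₀ = (μ_n·τ_n − τ_data·x̄)/τ₀ = (-4.0324·0.337655 − 0.321932·-4.2) / 0.015723 = -0.009446/0.015723 ≈ -0.6.

μ₀ = -0.6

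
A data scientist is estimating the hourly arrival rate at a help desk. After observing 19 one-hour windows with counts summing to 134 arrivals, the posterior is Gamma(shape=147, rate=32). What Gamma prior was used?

Gamma(shape=13, rate=13)

A Gamma(α, β) prior (rate parametrization) on a Poisson rate with n observations summing to S gives posterior Gamma(α+S, β+n).
So α = 147 − 134 = 13 and β = 32 − 19 = 13.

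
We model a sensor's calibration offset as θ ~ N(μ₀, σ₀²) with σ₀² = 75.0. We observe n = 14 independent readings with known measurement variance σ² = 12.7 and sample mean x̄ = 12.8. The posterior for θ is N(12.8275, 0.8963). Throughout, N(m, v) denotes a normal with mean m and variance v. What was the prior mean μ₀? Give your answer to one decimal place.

μ₀ = 15.1

The posterior mean is a precision-weighted average: μ_n = (τ₀μ₀ + τ_data·x̄)/(τ₀+τ_data), with τ₀=1/σ₀² and τ_data=n/σ².
Here τ₀ = 1/75.0 = 0.013333 and τ_data = 14/12.7 = 1.102362, so τ_n = 1.115695.
Rearranging for μ₀: μ₀ = (μ_n·τ_n − τ_data·x̄)/τ₀ = (12.8275·1.115695 − 1.102362·12.8) / 0.013333 = 0.201344/0.013333 ≈ 15.1.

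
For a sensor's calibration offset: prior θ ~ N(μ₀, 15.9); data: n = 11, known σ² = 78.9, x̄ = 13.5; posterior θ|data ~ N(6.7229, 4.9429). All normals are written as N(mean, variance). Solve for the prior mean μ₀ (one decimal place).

The posterior mean is a precision-weighted average: μ_n = (τ₀μ₀ + τ_data·x̄)/(τ₀+τ_data), with τ₀=1/σ₀² and τ_data=n/σ².
Here τ₀ = 1/15.9 = 0.062893 and τ_data = 11/78.9 = 0.139417, so τ_n = 0.202310.
Rearranging for μ₀: μ₀ = (μ_n·τ_n − τ_data·x̄)/τ₀ = (6.7229·0.202310 − 0.139417·13.5) / 0.062893 = -0.522020/0.062893 ≈ -8.3.

μ₀ = -8.3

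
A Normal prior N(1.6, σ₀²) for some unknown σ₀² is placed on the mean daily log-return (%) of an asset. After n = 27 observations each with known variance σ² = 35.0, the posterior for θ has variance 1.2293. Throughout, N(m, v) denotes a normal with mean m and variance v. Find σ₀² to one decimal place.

σ₀² = 23.8

For the Normal–Normal model with known σ², precisions add: τ_n = τ₀ + n/σ².
So 1/σ₀² = 1/1.2293 − 27/35.0 = 0.813471 − 0.771429 = 0.042042.
Hence σ₀² = 1/0.042042 ≈ 23.8.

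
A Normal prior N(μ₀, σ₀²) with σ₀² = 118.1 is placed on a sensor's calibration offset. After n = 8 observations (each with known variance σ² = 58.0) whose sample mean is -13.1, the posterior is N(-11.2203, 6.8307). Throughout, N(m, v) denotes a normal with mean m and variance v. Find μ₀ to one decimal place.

The posterior mean is a precision-weighted average: μ_n = (τ₀μ₀ + τ_data·x̄)/(τ₀+τ_data), with τ₀=1/σ₀² and τ_data=n/σ².
Here τ₀ = 1/118.1 = 0.008467 and τ_data = 8/58.0 = 0.137931, so τ_n = 0.146398.
Rearranging for μ₀: μ₀ = (μ_n·τ_n − τ_data·x̄)/τ₀ = (-11.2203·0.146398 − 0.137931·-13.1) / 0.008467 = 0.164267/0.008467 ≈ 19.4.

μ₀ = 19.4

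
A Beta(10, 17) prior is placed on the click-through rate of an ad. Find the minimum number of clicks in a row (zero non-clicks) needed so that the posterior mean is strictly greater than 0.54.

After k clicks and 0 non-clicks the posterior is Beta(10+k, 17), with mean (10+k)/(10+17+k).
Set (10+k)/(27+k) > 0.54 and solve: k > (0.54·27 − 10)/(1 − 0.54) = 9.957.
The smallest integer exceeding 9.957 is 10.

k = 10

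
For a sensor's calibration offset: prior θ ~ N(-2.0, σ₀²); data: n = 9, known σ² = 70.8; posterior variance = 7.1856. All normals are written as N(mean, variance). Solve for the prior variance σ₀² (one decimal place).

σ₀² = 83.0

Posterior precision equals prior precision plus data precision: 1/σ_n² = 1/σ₀² + n/σ².
So 1/σ₀² = 1/7.1856 − 9/70.8 = 0.139167 − 0.127119 = 0.012048.
Hence σ₀² = 1/0.012048 ≈ 83.0.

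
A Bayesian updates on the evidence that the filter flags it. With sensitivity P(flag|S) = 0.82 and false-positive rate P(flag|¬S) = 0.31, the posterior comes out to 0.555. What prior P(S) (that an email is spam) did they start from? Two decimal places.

P(S) = 0.32

In odds form, posterior odds = prior odds × likelihood ratio, so prior odds = posterior odds ÷ LR.
Posterior odds = 0.555/(1−0.555) = 1.2472. LR = 0.82/0.31 = 2.6452.
Prior odds = 1.2472/2.6452 = 0.4715, so P(S) = 0.4715/(1+0.4715) ≈ 0.32.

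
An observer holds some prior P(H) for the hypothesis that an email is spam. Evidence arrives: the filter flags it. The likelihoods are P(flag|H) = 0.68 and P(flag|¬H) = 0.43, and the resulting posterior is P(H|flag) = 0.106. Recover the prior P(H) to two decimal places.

P(H) = 0.07

In odds form, posterior odds = prior odds × likelihood ratio, so prior odds = posterior odds ÷ LR.
Posterior odds = 0.106/(1−0.106) = 0.1186. LR = 0.68/0.43 = 1.5814.
Prior odds = 0.1186/1.5814 = 0.0750, so P(H) = 0.0750/(1+0.0750) ≈ 0.07.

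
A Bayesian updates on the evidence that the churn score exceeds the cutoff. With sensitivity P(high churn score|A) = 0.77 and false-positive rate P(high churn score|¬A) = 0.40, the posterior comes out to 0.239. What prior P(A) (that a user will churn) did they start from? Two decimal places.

P(A) = 0.14

Bayes' rule in odds form gives O(A|E) = O(A)·[P(E|A)/P(E|¬A)], hence O(A) = O(A|E)/LR.
Posterior odds = 0.239/(1−0.239) = 0.3141. LR = 0.77/0.40 = 1.9250.
Prior odds = 0.3141/1.9250 = 0.1632, so P(A) = 0.1632/(1+0.1632) ≈ 0.14.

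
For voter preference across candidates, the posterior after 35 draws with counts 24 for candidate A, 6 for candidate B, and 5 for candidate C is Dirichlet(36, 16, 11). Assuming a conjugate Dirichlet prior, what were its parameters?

For a Dirichlet(α) prior with multinomial counts c, the posterior is Dirichlet(α + c) componentwise.
Subtract each count from the matching posterior parameter: 36−24=12, 16−6=10, 11−5=6.

Dirichlet(12, 10, 6)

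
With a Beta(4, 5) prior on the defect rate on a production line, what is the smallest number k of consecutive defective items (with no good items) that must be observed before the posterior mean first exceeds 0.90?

k = 42

After k defective items and 0 good items the posterior is Beta(4+k, 5), with mean (4+k)/(4+5+k).
Set (4+k)/(9+k) > 0.90 and solve: k > (0.90·9 − 4)/(1 − 0.90) = 41.000.
The smallest integer exceeding 41.000 is 42.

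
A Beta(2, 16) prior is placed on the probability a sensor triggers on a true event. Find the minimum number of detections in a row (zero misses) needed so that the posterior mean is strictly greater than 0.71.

After k detections and 0 misses the posterior is Beta(2+k, 16), with mean (2+k)/(2+16+k).
Set (2+k)/(18+k) > 0.71 and solve: k > (0.71·18 − 2)/(1 − 0.71) = 37.172.
The smallest integer exceeding 37.172 is 38.

k = 38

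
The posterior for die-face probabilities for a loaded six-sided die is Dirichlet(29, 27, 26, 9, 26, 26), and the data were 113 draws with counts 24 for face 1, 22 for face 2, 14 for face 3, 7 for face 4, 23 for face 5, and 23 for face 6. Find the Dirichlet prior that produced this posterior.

Dirichlet(5, 5, 12, 2, 3, 3)

For a Dirichlet(α) prior with multinomial counts c, the posterior is Dirichlet(α + c) componentwise.
Subtract each count from the matching posterior parameter: 29−24=5, 27−22=5, 26−14=12, 9−7=2, 26−23=3, 26−23=3.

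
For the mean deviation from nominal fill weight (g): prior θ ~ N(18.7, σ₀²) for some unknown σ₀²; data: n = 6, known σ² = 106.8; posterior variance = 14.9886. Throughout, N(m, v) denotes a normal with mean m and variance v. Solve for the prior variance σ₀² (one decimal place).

For the Normal–Normal model with known σ², precisions add: τ_n = τ₀ + n/σ².
So 1/σ₀² = 1/14.9886 − 6/106.8 = 0.066717 − 0.056180 = 0.010537.
Hence σ₀² = 1/0.010537 ≈ 94.9.

σ₀² = 94.9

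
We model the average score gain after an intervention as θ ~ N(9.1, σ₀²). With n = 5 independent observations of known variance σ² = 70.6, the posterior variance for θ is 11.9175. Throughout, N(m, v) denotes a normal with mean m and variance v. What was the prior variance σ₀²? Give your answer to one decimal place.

σ₀² = 76.4

For the Normal–Normal model with known σ², precisions add: τ_n = τ₀ + n/σ².
So 1/σ₀² = 1/11.9175 − 5/70.6 = 0.083910 − 0.070822 = 0.013088.
Hence σ₀² = 1/0.013088 ≈ 76.4.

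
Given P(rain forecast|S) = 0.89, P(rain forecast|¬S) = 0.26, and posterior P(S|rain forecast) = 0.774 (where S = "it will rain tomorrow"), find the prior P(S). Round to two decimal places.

In odds form, posterior odds = prior odds × likelihood ratio, so prior odds = posterior odds ÷ LR.
Posterior odds = 0.774/(1−0.774) = 3.4248. LR = 0.89/0.26 = 3.4231.
Prior odds = 3.4248/3.4231 = 1.0005, so P(S) = 1.0005/(1+1.0005) ≈ 0.50.

P(S) = 0.50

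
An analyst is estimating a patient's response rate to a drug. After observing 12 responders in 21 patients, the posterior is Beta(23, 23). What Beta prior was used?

Beta is conjugate to the binomial likelihood: posterior = Beta(a+s, b+f).
Subtract the data counts: 23−12=11, 23−9=14.

Beta(11, 14)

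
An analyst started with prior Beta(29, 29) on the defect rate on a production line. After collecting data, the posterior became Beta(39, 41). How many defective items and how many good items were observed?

A Beta(α, β) prior with s successes and f failures in binomial data gives a Beta(α+s, β+f) posterior.
So s = 39 − 29 = 10 and f = 41 − 29 = 12.

10 defective items and 12 good items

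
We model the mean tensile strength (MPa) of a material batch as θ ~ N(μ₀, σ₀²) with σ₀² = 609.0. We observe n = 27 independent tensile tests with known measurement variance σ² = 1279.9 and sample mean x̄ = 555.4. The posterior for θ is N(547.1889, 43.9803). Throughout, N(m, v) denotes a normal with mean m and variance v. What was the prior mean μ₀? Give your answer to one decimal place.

μ₀ = 441.7

With known observation variance, the Normal–Normal posterior has precision τ_n = τ₀ + n/σ² and mean μ_n = (τ₀μ₀ + (n/σ²)x̄)/τ_n.
Here τ₀ = 1/609.0 = 0.001642 and τ_data = 27/1279.9 = 0.021095, so τ_n = 0.022737.
Rearranging for μ₀: μ₀ = (μ_n·τ_n − τ_data·x̄)/τ₀ = (547.1889·0.022737 − 0.021095·555.4) / 0.001642 = 0.725271/0.001642 ≈ 441.7.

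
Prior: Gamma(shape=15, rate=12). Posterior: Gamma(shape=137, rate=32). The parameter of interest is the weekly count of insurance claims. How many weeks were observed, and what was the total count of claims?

A Gamma(α, β) prior (rate parametrization) on a Poisson rate with n observations summing to S gives posterior Gamma(α+S, β+n).
Matching: Σxᵢ = 137 − 15 = 122 and n = 32 − 12 = 20.

n = 20 weeks with total 122 claims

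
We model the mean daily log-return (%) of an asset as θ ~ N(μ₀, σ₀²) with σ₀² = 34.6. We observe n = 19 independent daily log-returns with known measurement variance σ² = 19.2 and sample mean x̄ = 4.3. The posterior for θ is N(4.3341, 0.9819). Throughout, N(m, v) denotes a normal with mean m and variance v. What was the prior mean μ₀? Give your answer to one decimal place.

μ₀ = 5.5

The posterior mean is a precision-weighted average: μ_n = (τ₀μ₀ + τ_data·x̄)/(τ₀+τ_data), with τ₀=1/σ₀² and τ_data=n/σ².
Here τ₀ = 1/34.6 = 0.028902 and τ_data = 19/19.2 = 0.989583, so τ_n = 1.018485.
Rearranging for μ₀: μ₀ = (μ_n·τ_n − τ_data·x̄)/τ₀ = (4.3341·1.018485 − 0.989583·4.3) / 0.028902 = 0.159009/0.028902 ≈ 5.5.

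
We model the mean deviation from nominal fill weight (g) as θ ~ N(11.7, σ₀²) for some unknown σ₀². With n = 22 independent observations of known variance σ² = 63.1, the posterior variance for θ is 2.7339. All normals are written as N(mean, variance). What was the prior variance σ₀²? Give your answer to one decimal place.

σ₀² = 58.4

For the Normal–Normal model with known σ², precisions add: τ_n = τ₀ + n/σ².
So 1/σ₀² = 1/2.7339 − 22/63.1 = 0.365778 − 0.348653 = 0.017125.
Hence σ₀² = 1/0.017125 ≈ 58.4.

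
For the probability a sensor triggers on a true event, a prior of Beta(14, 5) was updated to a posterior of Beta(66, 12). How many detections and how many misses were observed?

Beta is conjugate to the binomial likelihood: posterior = Beta(α+s, β+f).
Match parameters: s=66−14=52, f=12−5=7.

52 detections and 7 misses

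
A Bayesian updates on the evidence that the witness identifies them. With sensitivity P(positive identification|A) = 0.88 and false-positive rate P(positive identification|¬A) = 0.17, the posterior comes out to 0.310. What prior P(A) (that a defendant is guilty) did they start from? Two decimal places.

In odds form, posterior odds = prior odds × likelihood ratio, so prior odds = posterior odds ÷ LR.
Posterior odds = 0.310/(1−0.310) = 0.4493. LR = 0.88/0.17 = 5.1765.
Prior odds = 0.4493/5.1765 = 0.0868, so P(A) = 0.0868/(1+0.0868) ≈ 0.08.

P(A) = 0.08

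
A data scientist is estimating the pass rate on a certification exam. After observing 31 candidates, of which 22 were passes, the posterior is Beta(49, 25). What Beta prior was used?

Beta is conjugate to the binomial likelihood: posterior = Beta(a+s, b+f).
So a = 49 − 22 = 27 and b = 25 − 9 = 16.

Beta(27, 16)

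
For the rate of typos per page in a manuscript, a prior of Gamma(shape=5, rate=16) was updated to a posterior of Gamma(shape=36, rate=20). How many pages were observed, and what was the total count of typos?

n = 4 pages with total 31 typos

A Gamma(α, β) prior (rate parametrization) on a Poisson rate with n observations summing to S gives posterior Gamma(α+S, β+n).
Matching: Σxᵢ = 36 − 5 = 31 and n = 20 − 16 = 4.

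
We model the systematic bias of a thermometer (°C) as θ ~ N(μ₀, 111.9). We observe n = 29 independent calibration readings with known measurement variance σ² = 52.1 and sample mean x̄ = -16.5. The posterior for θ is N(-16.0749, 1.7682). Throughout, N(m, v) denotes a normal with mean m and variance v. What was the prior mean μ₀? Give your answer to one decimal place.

The posterior mean is a precision-weighted average: μ_n = (τ₀μ₀ + τ_data·x̄)/(τ₀+τ_data), with τ₀=1/σ₀² and τ_data=n/σ².
Here τ₀ = 1/111.9 = 0.008937 and τ_data = 29/52.1 = 0.556622, so τ_n = 0.565559.
Rearranging for μ₀: μ₀ = (μ_n·τ_n − τ_data·x̄)/τ₀ = (-16.0749·0.565559 − 0.556622·-16.5) / 0.008937 = 0.092959/0.008937 ≈ 10.4.

μ₀ = 10.4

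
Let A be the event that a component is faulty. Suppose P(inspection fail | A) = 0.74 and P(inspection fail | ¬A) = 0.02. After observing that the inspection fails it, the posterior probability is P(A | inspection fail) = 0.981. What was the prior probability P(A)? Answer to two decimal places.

P(A) = 0.58

In odds form, posterior odds = prior odds × likelihood ratio, so prior odds = posterior odds ÷ LR.
Posterior odds = 0.981/(1−0.981) = 51.6316. LR = 0.74/0.02 = 37.0000.
Prior odds = 51.6316/37.0000 = 1.3954, so P(A) = 1.3954/(1+1.3954) ≈ 0.58.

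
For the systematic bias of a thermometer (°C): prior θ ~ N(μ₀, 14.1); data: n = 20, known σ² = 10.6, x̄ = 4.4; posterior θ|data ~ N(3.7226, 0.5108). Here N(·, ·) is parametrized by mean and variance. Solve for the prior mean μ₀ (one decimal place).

With known observation variance, the Normal–Normal posterior has precision τ_n = τ₀ + n/σ² and mean μ_n = (τ₀μ₀ + (n/σ²)x̄)/τ_n.
Here τ₀ = 1/14.1 = 0.070922 and τ_data = 20/10.6 = 1.886792, so τ_n = 1.957714.
Rearranging for μ₀: μ₀ = (μ_n·τ_n − τ_data·x̄)/τ₀ = (3.7226·1.957714 − 1.886792·4.4) / 0.070922 = -1.014099/0.070922 ≈ -14.3.

μ₀ = -14.3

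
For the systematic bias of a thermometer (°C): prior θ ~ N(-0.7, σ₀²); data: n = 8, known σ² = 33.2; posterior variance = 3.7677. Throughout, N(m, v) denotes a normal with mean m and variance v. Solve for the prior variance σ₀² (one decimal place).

Posterior precision equals prior precision plus data precision: 1/σ_n² = 1/σ₀² + n/σ².
So 1/σ₀² = 1/3.7677 − 8/33.2 = 0.265414 − 0.240964 = 0.024450.
Hence σ₀² = 1/0.024450 ≈ 40.9.

σ₀² = 40.9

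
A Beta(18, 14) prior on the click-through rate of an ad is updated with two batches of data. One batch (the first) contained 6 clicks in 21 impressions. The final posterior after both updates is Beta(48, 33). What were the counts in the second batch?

Because Beta–binomial updating is additive in the counts, the combined data contributed (α_post−α_prior, β_post−β_prior) successes and failures.
Total across both batches: 48−18=30 clicks, 33−14=19 non-clicks.
Subtract the first batch: 30−6=24 clicks and 19−15=4 non-clicks.

24 clicks and 4 non-clicks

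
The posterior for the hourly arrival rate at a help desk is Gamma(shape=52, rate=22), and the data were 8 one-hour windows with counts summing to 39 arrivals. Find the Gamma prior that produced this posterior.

Gamma–Poisson conjugacy: posterior shape = α + Σxᵢ, posterior rate = β + n.
So α = 52 − 39 = 13 and β = 22 − 8 = 14.

Gamma(shape=13, rate=14)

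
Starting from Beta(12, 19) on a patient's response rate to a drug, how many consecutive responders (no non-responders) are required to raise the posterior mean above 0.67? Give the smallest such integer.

k = 27

After k responders and 0 non-responders the posterior is Beta(12+k, 19), with mean (12+k)/(12+19+k).
Set (12+k)/(31+k) > 0.67 and solve: k > (0.67·31 − 12)/(1 − 0.67) = 26.576.
The smallest integer exceeding 26.576 is 27.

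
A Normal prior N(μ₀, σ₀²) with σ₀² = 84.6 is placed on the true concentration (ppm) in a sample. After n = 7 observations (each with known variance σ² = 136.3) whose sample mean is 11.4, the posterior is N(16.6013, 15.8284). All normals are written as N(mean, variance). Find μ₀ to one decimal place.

μ₀ = 39.2

With known observation variance, the Normal–Normal posterior has precision τ_n = τ₀ + n/σ² and mean μ_n = (τ₀μ₀ + (n/σ²)x̄)/τ_n.
Here τ₀ = 1/84.6 = 0.011820 and τ_data = 7/136.3 = 0.051357, so τ_n = 0.063177.
Rearranging for μ₀: μ₀ = (μ_n·τ_n − τ_data·x̄)/τ₀ = (16.6013·0.063177 − 0.051357·11.4) / 0.011820 = 0.463351/0.011820 ≈ 39.2.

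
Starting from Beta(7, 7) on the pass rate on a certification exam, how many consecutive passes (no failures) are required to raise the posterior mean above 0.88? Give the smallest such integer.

k = 45

After k passes and 0 failures the posterior is Beta(7+k, 7), with mean (7+k)/(7+7+k).
Set (7+k)/(14+k) > 0.88 and solve: k > (0.88·14 − 7)/(1 − 0.88) = 44.333.
The smallest integer exceeding 44.333 is 45, and checking k=45: (52)/(59) = 0.8814 > 0.88.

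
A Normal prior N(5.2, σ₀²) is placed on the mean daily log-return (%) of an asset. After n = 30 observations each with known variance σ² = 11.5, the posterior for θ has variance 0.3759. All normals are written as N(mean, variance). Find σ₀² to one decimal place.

σ₀² = 19.4

For the Normal–Normal model with known σ², precisions add: τ_n = τ₀ + n/σ².
So 1/σ₀² = 1/0.3759 − 30/11.5 = 2.660282 − 2.608696 = 0.051586.
Hence σ₀² = 1/0.051586 ≈ 19.4.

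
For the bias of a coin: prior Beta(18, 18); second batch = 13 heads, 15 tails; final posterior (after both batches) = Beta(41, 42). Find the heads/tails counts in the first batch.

Sequential conjugate updates are equivalent to a single update on the pooled data, so total successes = posterior α − prior α and total failures = posterior β − prior β.
Total across both batches: 41−18=23 heads, 42−18=24 tails.
Subtract the second batch: 23−13=10 heads and 24−15=9 tails.

10 heads and 9 tails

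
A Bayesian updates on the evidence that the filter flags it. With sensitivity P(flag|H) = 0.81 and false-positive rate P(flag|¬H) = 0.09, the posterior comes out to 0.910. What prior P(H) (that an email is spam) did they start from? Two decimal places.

P(H) = 0.53

In odds form, posterior odds = prior odds × likelihood ratio, so prior odds = posterior odds ÷ LR.
Posterior odds = 0.910/(1−0.910) = 10.1111. LR = 0.81/0.09 = 9.0000.
Prior odds = 10.1111/9.0000 = 1.1235, so P(H) = 1.1235/(1+1.1235) ≈ 0.53.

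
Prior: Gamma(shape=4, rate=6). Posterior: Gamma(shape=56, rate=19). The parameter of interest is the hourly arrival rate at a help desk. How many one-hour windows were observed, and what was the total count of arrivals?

Gamma–Poisson conjugacy: posterior shape = α + Σxᵢ, posterior rate = β + n.
Matching: Σxᵢ = 56 − 4 = 52 and n = 19 − 6 = 13.

n = 13 one-hour windows with total 52 arrivals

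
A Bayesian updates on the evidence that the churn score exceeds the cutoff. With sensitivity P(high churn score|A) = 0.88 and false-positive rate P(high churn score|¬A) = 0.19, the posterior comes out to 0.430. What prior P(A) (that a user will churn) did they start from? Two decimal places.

P(A) = 0.14

Bayes' rule in odds form gives O(A|E) = O(A)·[P(E|A)/P(E|¬A)], hence O(A) = O(A|E)/LR.
Posterior odds = 0.430/(1−0.430) = 0.7544. LR = 0.88/0.19 = 4.6316.
Prior odds = 0.7544/4.6316 = 0.1629, so P(A) = 0.1629/(1+0.1629) ≈ 0.14.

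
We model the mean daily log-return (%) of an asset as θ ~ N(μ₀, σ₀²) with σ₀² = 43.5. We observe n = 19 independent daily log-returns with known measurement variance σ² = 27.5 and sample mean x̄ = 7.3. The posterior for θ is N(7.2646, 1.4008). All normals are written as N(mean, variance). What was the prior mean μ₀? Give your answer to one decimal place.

μ₀ = 6.2

With known observation variance, the Normal–Normal posterior has precision τ_n = τ₀ + n/σ² and mean μ_n = (τ₀μ₀ + (n/σ²)x̄)/τ_n.
Here τ₀ = 1/43.5 = 0.022989 and τ_data = 19/27.5 = 0.690909, so τ_n = 0.713898.
Rearranging for μ₀: μ₀ = (μ_n·τ_n − τ_data·x̄)/τ₀ = (7.2646·0.713898 − 0.690909·7.3) / 0.022989 = 0.142548/0.022989 ≈ 6.2.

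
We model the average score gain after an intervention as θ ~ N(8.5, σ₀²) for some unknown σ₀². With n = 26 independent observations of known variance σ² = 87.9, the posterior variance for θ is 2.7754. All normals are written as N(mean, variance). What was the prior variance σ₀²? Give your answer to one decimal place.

Posterior precision equals prior precision plus data precision: 1/σ_n² = 1/σ₀² + n/σ².
So 1/σ₀² = 1/2.7754 − 26/87.9 = 0.360308 − 0.295791 = 0.064517.
Hence σ₀² = 1/0.064517 ≈ 15.5.

σ₀² = 15.5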